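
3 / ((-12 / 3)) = -0.75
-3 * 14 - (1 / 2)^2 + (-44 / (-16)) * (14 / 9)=-1367 / 36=-37.97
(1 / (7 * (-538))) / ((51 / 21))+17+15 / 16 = 1312443 / 73168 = 17.94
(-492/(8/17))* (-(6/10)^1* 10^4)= 6273000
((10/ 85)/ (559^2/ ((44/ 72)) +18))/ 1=11/ 47811276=0.00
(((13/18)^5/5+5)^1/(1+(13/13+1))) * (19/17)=1.88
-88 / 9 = -9.78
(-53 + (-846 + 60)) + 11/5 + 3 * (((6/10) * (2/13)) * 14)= -10828/13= -832.92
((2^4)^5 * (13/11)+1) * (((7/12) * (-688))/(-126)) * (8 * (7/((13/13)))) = 7294366576/33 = 221041411.39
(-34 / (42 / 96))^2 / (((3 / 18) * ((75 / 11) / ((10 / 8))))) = 6643.46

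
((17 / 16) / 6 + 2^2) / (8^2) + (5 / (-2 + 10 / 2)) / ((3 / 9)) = 31121 / 6144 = 5.07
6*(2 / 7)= 12 / 7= 1.71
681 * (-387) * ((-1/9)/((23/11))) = 322113/23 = 14004.91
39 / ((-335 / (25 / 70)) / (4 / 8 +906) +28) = 1.45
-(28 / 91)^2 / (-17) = 16 / 2873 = 0.01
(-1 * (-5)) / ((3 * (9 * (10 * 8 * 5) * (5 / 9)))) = 1 / 1200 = 0.00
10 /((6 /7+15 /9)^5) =40841010 /418195493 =0.10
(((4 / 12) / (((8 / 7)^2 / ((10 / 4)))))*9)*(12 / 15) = 147 / 32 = 4.59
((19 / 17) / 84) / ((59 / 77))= 0.02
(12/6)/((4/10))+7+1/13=157/13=12.08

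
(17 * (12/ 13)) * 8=1632/ 13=125.54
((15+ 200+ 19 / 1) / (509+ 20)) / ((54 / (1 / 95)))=13 / 150765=0.00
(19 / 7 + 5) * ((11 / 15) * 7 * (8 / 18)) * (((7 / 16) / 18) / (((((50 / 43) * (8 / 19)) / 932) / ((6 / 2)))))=14657797 / 6000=2442.97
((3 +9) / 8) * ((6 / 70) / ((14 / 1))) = 9 / 980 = 0.01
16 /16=1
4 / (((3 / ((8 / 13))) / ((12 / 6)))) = 64 / 39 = 1.64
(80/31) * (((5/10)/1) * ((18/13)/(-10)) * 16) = -1152/403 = -2.86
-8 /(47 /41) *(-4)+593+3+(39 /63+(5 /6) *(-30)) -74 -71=448625 /987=454.53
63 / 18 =7 / 2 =3.50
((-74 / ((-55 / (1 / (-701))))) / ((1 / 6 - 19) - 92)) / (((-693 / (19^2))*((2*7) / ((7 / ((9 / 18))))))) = -2812 / 311717175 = -0.00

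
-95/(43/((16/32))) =-95/86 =-1.10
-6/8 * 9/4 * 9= -243/16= -15.19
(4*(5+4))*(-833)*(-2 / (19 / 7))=419832 / 19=22096.42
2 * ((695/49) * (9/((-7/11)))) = -401.20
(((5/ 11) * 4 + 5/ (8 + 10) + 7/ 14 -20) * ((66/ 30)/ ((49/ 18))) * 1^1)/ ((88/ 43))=-74089/ 10780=-6.87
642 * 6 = 3852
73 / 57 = 1.28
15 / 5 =3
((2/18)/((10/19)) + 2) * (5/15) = 199/270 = 0.74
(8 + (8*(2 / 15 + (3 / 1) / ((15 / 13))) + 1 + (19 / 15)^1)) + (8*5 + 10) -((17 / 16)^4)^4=21996470820675164563697 / 276701161105643274240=79.50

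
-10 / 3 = -3.33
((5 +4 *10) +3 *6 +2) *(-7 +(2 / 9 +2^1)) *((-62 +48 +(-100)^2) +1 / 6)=-167468015 / 54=-3101259.54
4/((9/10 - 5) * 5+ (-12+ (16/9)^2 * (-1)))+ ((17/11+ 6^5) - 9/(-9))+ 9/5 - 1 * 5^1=2470463748/317735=7775.23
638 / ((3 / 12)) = 2552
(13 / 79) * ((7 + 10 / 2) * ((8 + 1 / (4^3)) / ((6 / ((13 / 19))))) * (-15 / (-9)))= 7605 / 2528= 3.01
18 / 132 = 3 / 22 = 0.14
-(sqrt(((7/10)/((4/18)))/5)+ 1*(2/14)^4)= -3*sqrt(7)/10 - 1/2401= -0.79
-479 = -479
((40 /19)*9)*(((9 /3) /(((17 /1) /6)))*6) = 38880 /323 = 120.37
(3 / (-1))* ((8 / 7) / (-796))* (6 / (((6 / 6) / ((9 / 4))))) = 81 / 1393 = 0.06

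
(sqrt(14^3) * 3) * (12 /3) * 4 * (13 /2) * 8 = 34944 * sqrt(14) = 130748.48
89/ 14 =6.36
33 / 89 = 0.37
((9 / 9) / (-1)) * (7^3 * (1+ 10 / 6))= -2744 / 3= -914.67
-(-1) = 1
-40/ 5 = -8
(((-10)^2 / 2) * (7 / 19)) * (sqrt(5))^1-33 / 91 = -33 / 91 + 350 * sqrt(5) / 19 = 40.83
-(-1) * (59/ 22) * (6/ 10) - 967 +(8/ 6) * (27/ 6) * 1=-105533/ 110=-959.39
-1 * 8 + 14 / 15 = -106 / 15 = -7.07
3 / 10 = 0.30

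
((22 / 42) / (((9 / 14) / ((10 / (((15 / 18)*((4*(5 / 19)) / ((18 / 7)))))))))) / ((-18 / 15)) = -418 / 21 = -19.90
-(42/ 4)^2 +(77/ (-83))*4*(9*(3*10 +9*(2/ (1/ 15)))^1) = -3363003/ 332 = -10129.53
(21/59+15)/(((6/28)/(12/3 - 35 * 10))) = -1462888/59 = -24794.71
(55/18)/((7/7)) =55/18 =3.06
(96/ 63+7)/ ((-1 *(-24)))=0.36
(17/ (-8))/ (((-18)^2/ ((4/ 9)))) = -17/ 5832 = -0.00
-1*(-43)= 43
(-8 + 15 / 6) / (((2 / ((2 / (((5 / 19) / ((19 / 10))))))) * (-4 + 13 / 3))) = -119.13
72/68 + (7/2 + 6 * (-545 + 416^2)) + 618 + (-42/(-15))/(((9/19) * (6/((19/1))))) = 4753896403/4590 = 1035707.28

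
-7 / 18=-0.39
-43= -43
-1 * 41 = -41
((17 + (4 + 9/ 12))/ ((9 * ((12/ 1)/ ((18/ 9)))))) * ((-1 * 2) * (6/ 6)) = -29/ 36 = -0.81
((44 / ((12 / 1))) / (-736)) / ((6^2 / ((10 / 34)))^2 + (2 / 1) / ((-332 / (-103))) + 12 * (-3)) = -22825 / 68478336816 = -0.00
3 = 3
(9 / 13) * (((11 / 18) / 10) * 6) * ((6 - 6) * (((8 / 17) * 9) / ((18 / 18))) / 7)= 0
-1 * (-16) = 16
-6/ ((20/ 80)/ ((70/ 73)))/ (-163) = 1680/ 11899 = 0.14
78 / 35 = 2.23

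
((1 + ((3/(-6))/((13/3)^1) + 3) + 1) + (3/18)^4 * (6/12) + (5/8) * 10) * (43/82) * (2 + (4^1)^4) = 693754045/460512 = 1506.48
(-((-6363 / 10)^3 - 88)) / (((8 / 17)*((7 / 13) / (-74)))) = -2106589503076019 / 28000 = -75235339395.57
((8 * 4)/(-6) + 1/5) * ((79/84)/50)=-869/9000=-0.10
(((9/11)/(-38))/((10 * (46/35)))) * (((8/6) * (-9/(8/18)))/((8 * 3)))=567/307648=0.00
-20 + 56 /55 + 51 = 1761 /55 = 32.02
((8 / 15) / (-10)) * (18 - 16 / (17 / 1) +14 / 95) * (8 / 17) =-0.43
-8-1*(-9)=1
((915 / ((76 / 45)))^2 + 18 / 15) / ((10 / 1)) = 8476937781 / 288800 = 29352.28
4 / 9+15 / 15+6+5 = 112 / 9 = 12.44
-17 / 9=-1.89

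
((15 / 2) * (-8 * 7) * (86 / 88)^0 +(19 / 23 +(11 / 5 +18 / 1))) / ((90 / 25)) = -2549 / 23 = -110.83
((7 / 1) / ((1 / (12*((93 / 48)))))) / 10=651 / 40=16.28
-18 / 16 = -9 / 8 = -1.12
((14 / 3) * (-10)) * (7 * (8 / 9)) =-7840 / 27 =-290.37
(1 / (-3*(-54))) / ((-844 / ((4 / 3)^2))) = -2 / 153819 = -0.00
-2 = -2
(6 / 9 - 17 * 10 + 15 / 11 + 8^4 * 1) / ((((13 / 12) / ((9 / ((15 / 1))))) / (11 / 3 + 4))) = 2385100 / 143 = 16679.02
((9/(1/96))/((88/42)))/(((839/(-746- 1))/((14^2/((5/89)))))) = -59107110048/46145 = -1280899.56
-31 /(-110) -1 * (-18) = 2011 /110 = 18.28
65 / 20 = 13 / 4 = 3.25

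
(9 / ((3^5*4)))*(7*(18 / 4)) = 7 / 24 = 0.29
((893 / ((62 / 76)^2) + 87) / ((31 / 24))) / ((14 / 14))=32954376 / 29791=1106.19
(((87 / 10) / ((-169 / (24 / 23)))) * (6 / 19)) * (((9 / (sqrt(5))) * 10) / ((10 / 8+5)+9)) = -451008 * sqrt(5) / 22525165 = -0.04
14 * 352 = 4928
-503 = -503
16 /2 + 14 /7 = 10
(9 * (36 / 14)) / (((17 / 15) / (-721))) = -250290 / 17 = -14722.94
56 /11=5.09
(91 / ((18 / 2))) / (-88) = -91 / 792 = -0.11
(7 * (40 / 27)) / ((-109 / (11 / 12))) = -770 / 8829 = -0.09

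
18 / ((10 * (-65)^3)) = -9 / 1373125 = -0.00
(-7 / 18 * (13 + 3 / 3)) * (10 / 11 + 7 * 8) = -30674 / 99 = -309.84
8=8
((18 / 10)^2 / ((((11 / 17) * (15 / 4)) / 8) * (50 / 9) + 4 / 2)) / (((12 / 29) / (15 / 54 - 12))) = -1872414 / 75175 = -24.91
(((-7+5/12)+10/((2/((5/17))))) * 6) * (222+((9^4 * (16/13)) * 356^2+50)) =-31394398806.55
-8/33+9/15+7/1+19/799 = 973121/131835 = 7.38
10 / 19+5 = 105 / 19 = 5.53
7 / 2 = 3.50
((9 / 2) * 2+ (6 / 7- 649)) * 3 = -13422 / 7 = -1917.43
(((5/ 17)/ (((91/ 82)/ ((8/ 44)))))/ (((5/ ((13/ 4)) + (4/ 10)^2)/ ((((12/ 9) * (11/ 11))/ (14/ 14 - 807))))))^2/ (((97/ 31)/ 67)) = 1759796875/ 37311277296820527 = 0.00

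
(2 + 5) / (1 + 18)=7 / 19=0.37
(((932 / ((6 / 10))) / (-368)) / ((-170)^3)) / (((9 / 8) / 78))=3029 / 50849550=0.00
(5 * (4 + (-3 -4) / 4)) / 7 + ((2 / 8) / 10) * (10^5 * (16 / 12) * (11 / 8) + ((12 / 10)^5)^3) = 58771874198197423 / 12817382812500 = 4585.33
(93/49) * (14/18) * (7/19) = 31/57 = 0.54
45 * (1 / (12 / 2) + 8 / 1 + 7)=1365 / 2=682.50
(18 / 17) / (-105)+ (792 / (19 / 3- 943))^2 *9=1509180594 / 234908975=6.42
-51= -51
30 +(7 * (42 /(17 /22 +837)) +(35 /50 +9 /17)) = 14135677 /447610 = 31.58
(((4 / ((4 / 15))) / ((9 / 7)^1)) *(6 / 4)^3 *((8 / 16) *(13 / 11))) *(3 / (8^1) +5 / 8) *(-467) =-1912365 / 176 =-10865.71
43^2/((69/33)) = 20339/23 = 884.30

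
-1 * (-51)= 51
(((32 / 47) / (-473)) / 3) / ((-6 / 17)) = 272 / 200079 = 0.00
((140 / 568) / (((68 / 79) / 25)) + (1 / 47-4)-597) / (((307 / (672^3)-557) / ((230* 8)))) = 1961.63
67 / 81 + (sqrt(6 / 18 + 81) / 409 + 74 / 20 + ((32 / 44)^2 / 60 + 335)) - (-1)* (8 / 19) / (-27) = 2* sqrt(183) / 1227 + 632251459 / 1862190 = 339.54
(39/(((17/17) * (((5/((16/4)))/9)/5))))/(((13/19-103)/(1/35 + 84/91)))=-8227/630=-13.06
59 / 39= 1.51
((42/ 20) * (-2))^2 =441/ 25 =17.64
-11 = -11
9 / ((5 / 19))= 171 / 5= 34.20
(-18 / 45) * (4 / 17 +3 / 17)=-14 / 85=-0.16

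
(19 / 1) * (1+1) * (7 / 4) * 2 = 133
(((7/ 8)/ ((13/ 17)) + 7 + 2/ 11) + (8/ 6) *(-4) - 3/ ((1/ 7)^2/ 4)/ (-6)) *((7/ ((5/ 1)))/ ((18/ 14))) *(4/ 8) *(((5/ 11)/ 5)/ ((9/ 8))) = 16983743/ 3822390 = 4.44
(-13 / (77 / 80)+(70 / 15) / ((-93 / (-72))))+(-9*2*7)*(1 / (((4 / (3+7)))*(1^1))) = -775521 / 2387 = -324.89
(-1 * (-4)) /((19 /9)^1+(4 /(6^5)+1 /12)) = 7776 /4267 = 1.82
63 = 63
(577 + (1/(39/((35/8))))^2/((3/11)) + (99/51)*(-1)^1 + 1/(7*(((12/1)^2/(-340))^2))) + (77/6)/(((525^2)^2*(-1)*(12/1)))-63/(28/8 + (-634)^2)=2771636784012741290228623/4812694797804075000000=575.90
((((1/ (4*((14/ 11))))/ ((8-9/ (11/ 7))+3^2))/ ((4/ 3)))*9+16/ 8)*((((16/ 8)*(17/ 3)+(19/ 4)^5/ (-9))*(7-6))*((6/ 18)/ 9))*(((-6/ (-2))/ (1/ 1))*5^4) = -87186337605625/ 2303852544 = -37843.71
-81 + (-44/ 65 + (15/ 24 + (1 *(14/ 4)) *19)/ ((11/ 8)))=-23494/ 715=-32.86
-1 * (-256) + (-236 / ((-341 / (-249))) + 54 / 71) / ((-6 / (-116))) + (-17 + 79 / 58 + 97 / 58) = -2158977011 / 702119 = -3074.94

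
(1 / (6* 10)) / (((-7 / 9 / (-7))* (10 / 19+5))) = 19 / 700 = 0.03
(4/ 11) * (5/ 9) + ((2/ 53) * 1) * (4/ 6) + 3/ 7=24085/ 36729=0.66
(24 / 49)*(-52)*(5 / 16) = -390 / 49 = -7.96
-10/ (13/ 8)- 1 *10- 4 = -20.15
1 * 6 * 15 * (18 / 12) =135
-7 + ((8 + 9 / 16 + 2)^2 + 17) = 31121 / 256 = 121.57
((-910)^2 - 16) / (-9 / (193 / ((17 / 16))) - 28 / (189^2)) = -13049000669376 / 793111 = -16452931.14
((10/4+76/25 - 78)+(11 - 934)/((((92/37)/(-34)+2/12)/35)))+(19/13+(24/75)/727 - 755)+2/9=-103951087764161/300258270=-346205.58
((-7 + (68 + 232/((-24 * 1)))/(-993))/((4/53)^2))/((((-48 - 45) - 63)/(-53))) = -421.03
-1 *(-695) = 695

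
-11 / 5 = -2.20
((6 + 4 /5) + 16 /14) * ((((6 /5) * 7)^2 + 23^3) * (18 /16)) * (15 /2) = 1148189067 /1400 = 820135.05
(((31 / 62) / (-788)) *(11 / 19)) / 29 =-11 / 868376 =-0.00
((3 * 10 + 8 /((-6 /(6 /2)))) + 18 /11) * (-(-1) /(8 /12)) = 456 /11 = 41.45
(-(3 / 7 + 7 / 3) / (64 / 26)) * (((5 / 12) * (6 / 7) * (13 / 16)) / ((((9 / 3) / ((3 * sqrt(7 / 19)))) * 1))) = -24505 * sqrt(133) / 1430016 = -0.20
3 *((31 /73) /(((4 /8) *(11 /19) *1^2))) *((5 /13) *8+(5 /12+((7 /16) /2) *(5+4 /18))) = 10223273 /501072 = 20.40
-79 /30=-2.63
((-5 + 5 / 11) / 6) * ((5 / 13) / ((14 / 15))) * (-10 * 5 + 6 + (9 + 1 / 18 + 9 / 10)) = 95750 / 9009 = 10.63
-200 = -200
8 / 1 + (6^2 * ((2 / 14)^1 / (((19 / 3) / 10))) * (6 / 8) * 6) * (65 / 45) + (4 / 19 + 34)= 12634 / 133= 94.99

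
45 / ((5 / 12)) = 108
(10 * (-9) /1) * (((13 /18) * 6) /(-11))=390 /11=35.45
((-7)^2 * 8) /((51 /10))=3920 /51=76.86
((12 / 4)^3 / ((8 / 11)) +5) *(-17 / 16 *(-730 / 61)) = 2091085 / 3904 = 535.63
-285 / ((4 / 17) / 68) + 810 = -81555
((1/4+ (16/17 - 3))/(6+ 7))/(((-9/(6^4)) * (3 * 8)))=369/442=0.83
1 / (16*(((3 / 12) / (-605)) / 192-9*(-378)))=29040 / 1580705279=0.00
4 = 4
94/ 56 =47/ 28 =1.68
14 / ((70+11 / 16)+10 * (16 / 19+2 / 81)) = 344736 / 1954049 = 0.18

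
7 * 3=21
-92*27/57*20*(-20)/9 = 36800/19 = 1936.84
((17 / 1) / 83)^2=0.04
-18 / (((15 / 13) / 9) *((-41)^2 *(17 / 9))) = -6318 / 142885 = -0.04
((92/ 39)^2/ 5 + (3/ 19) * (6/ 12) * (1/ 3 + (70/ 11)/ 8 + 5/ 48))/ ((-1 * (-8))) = 61558087/ 406897920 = 0.15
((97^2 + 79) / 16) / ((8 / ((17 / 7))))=10081 / 56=180.02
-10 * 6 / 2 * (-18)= 540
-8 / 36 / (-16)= 1 / 72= 0.01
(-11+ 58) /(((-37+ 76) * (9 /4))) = 188 /351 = 0.54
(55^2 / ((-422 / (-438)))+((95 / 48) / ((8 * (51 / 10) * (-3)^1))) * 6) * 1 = 3243377375 / 1033056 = 3139.59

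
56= 56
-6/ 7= -0.86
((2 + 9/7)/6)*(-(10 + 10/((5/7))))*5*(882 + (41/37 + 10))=-15200700/259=-58689.96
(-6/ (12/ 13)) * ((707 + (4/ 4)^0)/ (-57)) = 1534/ 19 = 80.74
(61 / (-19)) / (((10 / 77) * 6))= -4697 / 1140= -4.12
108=108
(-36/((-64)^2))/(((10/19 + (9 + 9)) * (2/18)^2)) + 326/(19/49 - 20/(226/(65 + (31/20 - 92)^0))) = -651049191019/10883006464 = -59.82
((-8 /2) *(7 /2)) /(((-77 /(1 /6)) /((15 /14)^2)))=0.03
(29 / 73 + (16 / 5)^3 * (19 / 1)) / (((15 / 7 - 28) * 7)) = -5684777 / 1651625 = -3.44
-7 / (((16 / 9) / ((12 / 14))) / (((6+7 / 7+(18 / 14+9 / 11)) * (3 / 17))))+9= 37467 / 10472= 3.58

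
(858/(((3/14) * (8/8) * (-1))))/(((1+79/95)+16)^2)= -117325/9317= -12.59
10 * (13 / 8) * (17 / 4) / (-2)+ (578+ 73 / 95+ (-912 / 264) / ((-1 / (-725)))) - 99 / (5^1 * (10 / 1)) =-1962.29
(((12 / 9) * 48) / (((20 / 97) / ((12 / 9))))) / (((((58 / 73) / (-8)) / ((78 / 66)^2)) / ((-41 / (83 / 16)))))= 200967163904 / 4368705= 46001.54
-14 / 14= -1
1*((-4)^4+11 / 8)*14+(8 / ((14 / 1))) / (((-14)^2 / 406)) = 706469 / 196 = 3604.43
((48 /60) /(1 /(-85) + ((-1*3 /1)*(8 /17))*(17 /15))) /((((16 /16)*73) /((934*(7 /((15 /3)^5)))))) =-444584 /31253125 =-0.01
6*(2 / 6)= 2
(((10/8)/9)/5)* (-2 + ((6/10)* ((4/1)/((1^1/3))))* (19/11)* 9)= 3023/990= 3.05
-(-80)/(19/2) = 160/19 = 8.42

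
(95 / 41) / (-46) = -95 / 1886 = -0.05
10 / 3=3.33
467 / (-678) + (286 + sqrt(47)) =sqrt(47) + 193441 / 678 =292.17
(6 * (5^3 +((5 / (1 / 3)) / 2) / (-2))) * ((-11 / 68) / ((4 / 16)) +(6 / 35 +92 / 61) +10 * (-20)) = -2101463193 / 14518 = -144748.81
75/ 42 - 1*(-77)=1103/ 14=78.79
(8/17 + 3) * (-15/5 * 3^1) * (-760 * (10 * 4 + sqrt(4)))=16949520/17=997030.59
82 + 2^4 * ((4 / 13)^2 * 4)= 14882 / 169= 88.06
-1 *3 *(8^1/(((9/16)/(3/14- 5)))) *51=72896/7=10413.71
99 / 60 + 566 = 11353 / 20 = 567.65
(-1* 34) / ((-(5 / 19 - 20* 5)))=-646 / 1895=-0.34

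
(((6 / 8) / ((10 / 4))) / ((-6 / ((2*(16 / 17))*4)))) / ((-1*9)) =32 / 765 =0.04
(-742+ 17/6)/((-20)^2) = -887/480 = -1.85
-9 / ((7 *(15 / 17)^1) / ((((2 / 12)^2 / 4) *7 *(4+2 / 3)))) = -0.33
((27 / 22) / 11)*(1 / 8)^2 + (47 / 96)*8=182065 / 46464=3.92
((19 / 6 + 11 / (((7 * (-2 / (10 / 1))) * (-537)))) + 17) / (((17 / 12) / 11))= 3337906 / 21301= 156.70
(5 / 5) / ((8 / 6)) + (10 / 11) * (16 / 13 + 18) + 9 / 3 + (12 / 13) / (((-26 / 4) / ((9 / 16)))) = 157291 / 7436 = 21.15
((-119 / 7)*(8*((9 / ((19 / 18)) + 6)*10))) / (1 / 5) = -1876800 / 19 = -98778.95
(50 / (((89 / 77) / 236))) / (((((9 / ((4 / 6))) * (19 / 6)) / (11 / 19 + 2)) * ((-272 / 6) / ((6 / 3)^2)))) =-89042800 / 1638579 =-54.34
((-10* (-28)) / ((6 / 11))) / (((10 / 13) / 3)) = 2002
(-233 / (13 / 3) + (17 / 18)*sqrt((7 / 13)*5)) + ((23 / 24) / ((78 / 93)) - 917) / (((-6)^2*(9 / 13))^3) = -1142433714163 / 21223627776 + 17*sqrt(455) / 234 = -52.28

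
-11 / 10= -1.10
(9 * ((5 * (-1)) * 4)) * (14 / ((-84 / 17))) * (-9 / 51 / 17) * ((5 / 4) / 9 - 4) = 695 / 34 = 20.44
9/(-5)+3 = 6/5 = 1.20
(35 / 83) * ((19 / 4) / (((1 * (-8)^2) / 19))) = 0.59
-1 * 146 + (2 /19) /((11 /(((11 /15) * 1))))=-41608 /285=-145.99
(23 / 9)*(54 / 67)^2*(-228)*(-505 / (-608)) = -2822445 / 8978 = -314.37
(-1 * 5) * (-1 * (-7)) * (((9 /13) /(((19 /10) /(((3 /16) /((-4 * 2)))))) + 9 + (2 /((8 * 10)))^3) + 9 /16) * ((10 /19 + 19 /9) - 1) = -7400433103 /13515840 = -547.54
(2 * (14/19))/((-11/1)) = -28/209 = -0.13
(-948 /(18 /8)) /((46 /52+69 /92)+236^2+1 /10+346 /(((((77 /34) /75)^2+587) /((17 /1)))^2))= -4788050202863904808994240 /632954760316052144763407553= -0.01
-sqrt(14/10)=-sqrt(35)/5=-1.18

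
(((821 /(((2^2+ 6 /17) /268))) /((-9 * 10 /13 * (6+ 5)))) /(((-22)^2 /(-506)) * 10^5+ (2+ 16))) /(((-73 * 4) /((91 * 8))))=-25443652871 /1470417742035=-0.02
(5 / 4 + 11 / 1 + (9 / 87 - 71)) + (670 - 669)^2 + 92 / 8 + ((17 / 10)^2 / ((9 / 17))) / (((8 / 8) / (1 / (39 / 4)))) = -45.59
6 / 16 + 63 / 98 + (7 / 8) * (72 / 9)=449 / 56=8.02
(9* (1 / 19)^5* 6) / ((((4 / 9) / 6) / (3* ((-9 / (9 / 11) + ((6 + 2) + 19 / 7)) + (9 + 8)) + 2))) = 266085 / 17332693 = 0.02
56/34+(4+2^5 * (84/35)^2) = 80736/425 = 189.97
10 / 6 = 5 / 3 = 1.67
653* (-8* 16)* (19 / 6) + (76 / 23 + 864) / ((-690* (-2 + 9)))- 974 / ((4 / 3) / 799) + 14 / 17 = -534045767057 / 629510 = -848351.52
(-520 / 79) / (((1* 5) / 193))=-20072 / 79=-254.08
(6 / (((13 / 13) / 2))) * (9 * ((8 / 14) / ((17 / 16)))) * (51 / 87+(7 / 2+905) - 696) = 2512512 / 203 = 12376.91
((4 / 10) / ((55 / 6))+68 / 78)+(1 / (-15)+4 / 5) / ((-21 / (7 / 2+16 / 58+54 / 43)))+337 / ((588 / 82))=31283027434 / 655329675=47.74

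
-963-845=-1808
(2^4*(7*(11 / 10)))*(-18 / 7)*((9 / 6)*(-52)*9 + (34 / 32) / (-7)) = 7785459 / 35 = 222441.69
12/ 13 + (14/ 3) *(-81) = -4902/ 13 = -377.08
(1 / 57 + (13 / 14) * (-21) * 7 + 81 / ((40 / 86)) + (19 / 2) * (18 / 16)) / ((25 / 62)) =119.92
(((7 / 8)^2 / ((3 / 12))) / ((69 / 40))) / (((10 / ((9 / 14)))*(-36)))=-7 / 2208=-0.00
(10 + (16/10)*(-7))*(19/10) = -57/25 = -2.28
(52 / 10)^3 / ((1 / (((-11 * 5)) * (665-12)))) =-5049936.32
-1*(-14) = 14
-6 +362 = 356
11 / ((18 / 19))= 209 / 18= 11.61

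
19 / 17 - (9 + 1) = -151 / 17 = -8.88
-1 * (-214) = 214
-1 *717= -717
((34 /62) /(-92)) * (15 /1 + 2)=-289 /2852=-0.10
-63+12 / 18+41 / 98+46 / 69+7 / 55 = -61.12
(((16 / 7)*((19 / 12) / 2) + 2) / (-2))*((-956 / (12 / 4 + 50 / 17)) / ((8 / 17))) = 1381420 / 2121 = 651.31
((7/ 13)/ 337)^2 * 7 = 343/ 19193161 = 0.00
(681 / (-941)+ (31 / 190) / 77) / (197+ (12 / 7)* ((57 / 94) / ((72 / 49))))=-933782746 / 255849652135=-0.00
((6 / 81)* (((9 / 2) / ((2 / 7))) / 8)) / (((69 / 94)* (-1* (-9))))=329 / 14904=0.02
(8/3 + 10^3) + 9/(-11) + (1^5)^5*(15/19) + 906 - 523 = 868795/627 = 1385.64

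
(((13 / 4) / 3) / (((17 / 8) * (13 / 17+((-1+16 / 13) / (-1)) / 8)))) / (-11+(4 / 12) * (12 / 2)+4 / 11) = -29744 / 370785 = -0.08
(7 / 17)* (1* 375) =2625 / 17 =154.41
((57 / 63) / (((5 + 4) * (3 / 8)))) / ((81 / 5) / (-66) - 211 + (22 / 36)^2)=-0.00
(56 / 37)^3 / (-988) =-43904 / 12511291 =-0.00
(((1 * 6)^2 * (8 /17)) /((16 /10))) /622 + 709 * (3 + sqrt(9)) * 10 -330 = 223164360 /5287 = 42210.02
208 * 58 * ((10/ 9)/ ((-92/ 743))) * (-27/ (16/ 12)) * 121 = 6100817580/ 23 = 265252938.26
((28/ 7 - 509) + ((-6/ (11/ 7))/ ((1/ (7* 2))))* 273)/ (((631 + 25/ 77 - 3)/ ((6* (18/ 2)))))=-20925954/ 16127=-1297.57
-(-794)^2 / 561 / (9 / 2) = -1260872 / 5049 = -249.73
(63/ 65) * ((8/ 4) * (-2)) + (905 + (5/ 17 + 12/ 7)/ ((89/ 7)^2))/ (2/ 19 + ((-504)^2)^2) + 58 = 290382554200213682473/ 5365226270074611265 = 54.12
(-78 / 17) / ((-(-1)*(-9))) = 26 / 51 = 0.51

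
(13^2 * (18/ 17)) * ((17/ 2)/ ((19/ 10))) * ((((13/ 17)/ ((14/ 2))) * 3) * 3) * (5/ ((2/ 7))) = 4448925/ 323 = 13773.76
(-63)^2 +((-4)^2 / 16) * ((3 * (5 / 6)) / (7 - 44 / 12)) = 15879 / 4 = 3969.75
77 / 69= 1.12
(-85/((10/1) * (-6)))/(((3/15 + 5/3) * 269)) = 85/30128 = 0.00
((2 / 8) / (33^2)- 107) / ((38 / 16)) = -932182 / 20691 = -45.05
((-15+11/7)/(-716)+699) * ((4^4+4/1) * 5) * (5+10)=17079474750/1253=13630865.72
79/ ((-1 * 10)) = -79/ 10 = -7.90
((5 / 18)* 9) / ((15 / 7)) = 1.17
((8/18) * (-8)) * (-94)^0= -32/9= -3.56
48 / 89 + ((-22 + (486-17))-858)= -36531 / 89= -410.46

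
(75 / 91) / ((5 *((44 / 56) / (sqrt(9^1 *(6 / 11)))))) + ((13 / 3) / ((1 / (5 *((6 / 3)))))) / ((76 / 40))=90 *sqrt(66) / 1573 + 1300 / 57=23.27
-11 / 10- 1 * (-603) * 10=6028.90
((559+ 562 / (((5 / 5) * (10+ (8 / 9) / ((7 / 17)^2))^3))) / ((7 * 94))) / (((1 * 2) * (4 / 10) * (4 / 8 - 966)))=-424590833369585 / 385925692207430704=-0.00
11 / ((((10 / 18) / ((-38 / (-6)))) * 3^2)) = 209 / 15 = 13.93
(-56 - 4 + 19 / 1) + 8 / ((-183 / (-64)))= -6991 / 183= -38.20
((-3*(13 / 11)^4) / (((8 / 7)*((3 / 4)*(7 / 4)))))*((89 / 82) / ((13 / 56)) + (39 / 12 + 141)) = -697567273 / 1200562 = -581.03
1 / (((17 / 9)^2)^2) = 0.08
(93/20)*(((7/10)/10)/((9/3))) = 217/2000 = 0.11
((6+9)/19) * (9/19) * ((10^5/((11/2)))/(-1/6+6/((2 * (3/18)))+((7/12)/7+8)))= 324000000/1234981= 262.35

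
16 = 16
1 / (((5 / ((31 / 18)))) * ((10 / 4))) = 31 / 225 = 0.14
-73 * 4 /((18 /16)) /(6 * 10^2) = -292 /675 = -0.43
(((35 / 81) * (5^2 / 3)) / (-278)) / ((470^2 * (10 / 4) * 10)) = -7 / 2984535720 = -0.00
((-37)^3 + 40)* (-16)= 809808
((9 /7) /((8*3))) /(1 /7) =3 /8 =0.38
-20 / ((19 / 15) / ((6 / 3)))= -600 / 19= -31.58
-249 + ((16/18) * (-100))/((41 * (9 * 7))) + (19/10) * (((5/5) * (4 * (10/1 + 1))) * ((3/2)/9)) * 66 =77943191/116235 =670.57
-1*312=-312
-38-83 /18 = -767 /18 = -42.61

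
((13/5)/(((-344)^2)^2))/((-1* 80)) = -13/5601363558400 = -0.00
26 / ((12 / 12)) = 26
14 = 14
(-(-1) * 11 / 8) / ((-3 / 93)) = -341 / 8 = -42.62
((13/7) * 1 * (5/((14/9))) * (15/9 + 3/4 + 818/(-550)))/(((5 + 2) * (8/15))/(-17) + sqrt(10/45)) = 6100263/871178 + 518522355 * sqrt(2)/48785968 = 22.03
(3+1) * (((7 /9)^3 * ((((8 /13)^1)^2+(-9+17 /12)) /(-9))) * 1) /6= 5011573 /19958562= 0.25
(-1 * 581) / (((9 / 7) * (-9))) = 4067 / 81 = 50.21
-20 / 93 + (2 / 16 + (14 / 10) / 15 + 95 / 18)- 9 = -207517 / 55800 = -3.72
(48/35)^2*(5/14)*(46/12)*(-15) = -38.62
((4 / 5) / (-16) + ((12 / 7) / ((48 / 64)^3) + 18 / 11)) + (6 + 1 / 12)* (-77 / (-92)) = 13696499 / 1275120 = 10.74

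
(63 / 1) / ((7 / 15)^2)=2025 / 7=289.29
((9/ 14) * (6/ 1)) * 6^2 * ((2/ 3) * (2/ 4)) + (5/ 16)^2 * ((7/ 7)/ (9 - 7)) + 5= 183983/ 3584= 51.33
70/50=7/5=1.40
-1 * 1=-1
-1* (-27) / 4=6.75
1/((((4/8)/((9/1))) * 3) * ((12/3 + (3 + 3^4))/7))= 21/44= 0.48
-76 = -76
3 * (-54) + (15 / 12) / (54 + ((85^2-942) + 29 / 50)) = -102668671 / 633758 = -162.00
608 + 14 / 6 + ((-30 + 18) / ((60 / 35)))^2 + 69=2185 / 3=728.33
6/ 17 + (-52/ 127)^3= 9899962/ 34822511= 0.28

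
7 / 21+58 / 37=211 / 111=1.90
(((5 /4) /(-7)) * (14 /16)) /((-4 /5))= 25 /128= 0.20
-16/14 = -8/7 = -1.14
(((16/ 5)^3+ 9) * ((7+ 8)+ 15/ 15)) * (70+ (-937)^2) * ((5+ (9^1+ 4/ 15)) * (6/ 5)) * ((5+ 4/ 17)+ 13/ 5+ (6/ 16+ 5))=35250287548736312/ 265625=132706964889.36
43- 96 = -53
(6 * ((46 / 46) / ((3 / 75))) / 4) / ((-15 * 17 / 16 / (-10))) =400 / 17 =23.53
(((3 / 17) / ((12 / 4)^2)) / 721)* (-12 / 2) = -2 / 12257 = -0.00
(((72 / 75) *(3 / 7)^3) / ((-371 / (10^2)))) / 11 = -0.00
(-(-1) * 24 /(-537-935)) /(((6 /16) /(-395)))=395 /23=17.17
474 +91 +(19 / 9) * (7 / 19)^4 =34880416 / 61731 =565.04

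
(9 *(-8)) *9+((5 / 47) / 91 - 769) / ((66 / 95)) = -82562416 / 47047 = -1754.89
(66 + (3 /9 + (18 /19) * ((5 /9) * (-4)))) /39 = 3661 /2223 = 1.65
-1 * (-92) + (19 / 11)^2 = 11493 / 121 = 94.98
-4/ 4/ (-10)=1/ 10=0.10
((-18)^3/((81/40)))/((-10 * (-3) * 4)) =-24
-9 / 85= -0.11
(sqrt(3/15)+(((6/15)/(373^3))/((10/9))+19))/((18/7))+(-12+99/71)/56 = 7 * sqrt(5)/90+334239582809219/46425371668200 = 7.37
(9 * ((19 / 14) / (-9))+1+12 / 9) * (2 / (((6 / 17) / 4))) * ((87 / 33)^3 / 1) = 33998266 / 83853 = 405.45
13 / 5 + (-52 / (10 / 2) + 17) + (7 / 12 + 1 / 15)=9.85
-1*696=-696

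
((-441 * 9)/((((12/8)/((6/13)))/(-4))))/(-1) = -63504/13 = -4884.92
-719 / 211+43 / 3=10.93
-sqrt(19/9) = -sqrt(19)/3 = -1.45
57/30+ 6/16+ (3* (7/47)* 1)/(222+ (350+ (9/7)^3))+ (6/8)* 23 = 1445762819/74043800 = 19.53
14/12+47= 289/6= 48.17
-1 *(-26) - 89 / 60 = 1471 / 60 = 24.52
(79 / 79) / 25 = 0.04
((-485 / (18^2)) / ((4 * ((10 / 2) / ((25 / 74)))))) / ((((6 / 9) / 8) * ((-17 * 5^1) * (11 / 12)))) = 485 / 124542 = 0.00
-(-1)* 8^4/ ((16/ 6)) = 1536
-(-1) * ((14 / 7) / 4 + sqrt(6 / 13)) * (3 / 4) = 0.88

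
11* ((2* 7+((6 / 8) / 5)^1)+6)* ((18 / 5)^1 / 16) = 39897 / 800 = 49.87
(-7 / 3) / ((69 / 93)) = -217 / 69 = -3.14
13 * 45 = 585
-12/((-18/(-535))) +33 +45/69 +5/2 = -44231/138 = -320.51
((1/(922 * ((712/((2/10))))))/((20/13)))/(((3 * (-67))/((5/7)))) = -13/18472896960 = -0.00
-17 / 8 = -2.12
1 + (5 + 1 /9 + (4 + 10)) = 181 /9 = 20.11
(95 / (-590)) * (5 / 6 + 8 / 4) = -323 / 708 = -0.46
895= 895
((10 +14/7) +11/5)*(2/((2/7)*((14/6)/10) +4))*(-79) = -33654/61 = -551.70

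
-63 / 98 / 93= -3 / 434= -0.01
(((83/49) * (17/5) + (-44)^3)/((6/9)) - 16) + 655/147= -187834991/1470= -127778.91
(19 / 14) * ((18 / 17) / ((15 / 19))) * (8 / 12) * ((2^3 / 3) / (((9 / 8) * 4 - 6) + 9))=0.43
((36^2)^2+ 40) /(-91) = -1679656 /91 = -18457.76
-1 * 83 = -83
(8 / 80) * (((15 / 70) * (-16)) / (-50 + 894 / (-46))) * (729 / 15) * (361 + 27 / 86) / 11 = 7.88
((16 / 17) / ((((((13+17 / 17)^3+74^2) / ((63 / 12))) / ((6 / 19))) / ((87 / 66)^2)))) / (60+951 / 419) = 2466653 / 465669645870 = 0.00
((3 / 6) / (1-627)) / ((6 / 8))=-0.00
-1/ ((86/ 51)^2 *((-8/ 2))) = 2601/ 29584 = 0.09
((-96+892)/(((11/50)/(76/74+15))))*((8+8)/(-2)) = -188811200/407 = -463909.58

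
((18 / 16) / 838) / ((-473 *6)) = -3 / 6341984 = -0.00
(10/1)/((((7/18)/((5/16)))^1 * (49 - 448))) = -75/3724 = -0.02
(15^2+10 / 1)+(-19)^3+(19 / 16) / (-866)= -91782163 / 13856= -6624.00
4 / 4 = 1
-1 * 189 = -189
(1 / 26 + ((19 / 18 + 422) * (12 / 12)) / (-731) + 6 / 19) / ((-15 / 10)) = 729580 / 4875039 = 0.15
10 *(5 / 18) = 25 / 9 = 2.78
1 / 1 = 1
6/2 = 3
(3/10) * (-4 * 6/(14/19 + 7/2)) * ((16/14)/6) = -1824/5635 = -0.32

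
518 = 518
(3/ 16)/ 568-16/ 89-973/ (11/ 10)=-884.72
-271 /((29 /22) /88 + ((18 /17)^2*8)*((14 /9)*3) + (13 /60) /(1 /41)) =-2274383760 /425947463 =-5.34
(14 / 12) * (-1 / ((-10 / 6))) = 7 / 10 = 0.70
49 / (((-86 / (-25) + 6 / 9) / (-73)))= -38325 / 44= -871.02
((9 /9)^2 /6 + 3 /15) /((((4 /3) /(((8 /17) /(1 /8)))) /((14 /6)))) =616 /255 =2.42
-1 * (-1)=1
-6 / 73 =-0.08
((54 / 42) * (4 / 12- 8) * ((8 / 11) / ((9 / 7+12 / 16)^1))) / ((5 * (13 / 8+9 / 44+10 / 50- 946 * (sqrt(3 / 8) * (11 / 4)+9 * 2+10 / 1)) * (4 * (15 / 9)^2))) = 0.00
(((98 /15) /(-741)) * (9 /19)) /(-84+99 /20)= 392 /7419633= 0.00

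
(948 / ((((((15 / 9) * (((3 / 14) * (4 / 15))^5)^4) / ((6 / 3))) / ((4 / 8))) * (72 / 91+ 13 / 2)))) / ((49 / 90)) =90431203249515118288135528564453125 / 86966272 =1039842241938519777967895000.00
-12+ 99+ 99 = 186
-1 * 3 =-3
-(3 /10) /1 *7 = -21 /10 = -2.10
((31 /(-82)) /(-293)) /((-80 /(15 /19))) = -93 /7303904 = -0.00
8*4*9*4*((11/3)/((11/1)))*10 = 3840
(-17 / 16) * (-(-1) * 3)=-3.19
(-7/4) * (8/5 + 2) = -63/10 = -6.30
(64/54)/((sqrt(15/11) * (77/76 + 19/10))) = 2432 * sqrt(165)/89667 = 0.35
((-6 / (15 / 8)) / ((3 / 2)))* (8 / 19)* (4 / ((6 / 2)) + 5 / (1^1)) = -256 / 45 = -5.69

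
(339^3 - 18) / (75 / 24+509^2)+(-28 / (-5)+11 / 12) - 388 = -231.11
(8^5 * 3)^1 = 98304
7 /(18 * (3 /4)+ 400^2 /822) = 0.03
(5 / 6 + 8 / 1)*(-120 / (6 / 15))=-2650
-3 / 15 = -1 / 5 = -0.20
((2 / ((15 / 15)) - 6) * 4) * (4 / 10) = -32 / 5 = -6.40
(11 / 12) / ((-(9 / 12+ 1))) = -11 / 21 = -0.52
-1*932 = -932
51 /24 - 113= -887 /8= -110.88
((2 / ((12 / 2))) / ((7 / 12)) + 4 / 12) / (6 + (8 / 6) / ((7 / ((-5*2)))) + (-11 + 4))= -19 / 61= -0.31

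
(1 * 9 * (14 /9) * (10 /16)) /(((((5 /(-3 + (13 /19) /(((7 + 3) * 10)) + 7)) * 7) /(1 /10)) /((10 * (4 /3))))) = 7613 /5700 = 1.34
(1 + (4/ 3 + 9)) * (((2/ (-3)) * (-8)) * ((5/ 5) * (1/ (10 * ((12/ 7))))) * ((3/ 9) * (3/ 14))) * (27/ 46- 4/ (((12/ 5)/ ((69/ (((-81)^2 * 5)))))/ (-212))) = 6824531/ 20371905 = 0.33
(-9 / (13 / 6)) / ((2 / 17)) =-459 / 13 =-35.31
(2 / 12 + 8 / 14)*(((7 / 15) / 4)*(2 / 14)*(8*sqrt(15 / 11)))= 0.11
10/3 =3.33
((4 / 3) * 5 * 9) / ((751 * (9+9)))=10 / 2253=0.00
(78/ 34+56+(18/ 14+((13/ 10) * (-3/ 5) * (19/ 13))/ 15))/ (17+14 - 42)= -1770239/ 327250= -5.41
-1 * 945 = -945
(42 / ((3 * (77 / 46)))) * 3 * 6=1656 / 11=150.55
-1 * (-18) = 18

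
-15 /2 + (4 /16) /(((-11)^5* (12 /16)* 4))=-14494591 /1932612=-7.50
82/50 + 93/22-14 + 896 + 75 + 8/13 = 6888901/7150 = 963.48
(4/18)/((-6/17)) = -17/27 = -0.63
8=8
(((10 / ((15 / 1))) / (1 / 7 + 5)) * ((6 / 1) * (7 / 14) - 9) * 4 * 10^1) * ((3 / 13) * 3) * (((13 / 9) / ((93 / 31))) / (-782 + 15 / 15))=280 / 21087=0.01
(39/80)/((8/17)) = 1.04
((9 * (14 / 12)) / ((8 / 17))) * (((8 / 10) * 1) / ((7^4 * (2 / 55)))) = 0.20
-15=-15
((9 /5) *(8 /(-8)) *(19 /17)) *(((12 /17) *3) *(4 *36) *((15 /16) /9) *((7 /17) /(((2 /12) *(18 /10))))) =-430920 /4913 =-87.71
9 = 9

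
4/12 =1/3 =0.33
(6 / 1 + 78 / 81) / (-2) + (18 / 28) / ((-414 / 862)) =-41905 / 8694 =-4.82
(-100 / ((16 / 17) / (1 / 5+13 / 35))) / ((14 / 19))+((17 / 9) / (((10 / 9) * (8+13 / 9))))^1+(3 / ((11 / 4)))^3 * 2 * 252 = 932812873 / 1630475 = 572.11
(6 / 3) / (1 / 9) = 18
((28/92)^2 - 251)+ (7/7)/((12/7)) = -1589057/6348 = -250.32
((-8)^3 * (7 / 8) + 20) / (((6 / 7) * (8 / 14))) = -873.83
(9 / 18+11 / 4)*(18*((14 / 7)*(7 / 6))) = 273 / 2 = 136.50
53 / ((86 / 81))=4293 / 86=49.92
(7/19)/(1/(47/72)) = 329/1368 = 0.24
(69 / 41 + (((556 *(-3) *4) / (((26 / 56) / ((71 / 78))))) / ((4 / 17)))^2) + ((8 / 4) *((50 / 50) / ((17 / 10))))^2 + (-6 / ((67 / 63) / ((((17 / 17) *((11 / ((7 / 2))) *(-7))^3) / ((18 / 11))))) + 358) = 70078033497385844505 / 22674092363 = 3090665433.28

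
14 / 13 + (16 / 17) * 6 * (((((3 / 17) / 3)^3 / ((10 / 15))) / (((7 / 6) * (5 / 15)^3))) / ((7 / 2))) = 57901934 / 53202877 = 1.09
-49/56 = -7/8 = -0.88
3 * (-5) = -15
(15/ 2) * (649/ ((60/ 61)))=39589/ 8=4948.62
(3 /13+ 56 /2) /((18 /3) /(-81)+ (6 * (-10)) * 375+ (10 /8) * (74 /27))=-19818 /15792647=-0.00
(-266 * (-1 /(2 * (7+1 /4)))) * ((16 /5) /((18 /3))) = 4256 /435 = 9.78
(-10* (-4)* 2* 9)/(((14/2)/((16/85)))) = 2304/119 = 19.36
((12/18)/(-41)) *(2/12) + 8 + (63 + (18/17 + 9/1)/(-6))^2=3768.57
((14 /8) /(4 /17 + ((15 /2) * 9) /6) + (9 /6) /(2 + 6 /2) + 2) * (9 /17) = 172377 /132770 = 1.30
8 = 8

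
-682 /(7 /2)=-1364 /7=-194.86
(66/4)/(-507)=-0.03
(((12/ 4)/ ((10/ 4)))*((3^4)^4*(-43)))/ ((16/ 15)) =-16659081027/ 8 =-2082385128.38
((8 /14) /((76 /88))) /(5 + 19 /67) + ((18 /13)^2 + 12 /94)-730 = -136094130104 /186986163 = -727.83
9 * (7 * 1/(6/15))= 315/2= 157.50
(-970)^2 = 940900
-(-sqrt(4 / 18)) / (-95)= -sqrt(2) / 285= -0.00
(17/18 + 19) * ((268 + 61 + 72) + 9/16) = 2306575/288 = 8008.94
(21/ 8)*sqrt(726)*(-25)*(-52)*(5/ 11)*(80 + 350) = 7336875*sqrt(6) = 17971600.06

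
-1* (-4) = 4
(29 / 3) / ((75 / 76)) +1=10.80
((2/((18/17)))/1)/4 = 17/36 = 0.47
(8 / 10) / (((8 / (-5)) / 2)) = -1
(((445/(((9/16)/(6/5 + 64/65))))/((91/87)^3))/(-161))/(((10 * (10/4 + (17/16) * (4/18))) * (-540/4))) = 19726603648/7767828707275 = 0.00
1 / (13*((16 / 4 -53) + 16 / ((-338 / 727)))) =-13 / 14097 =-0.00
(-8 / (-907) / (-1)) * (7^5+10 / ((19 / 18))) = -2556104 / 17233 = -148.33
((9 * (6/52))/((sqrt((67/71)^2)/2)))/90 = 213/8710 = 0.02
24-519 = -495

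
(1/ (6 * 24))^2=1/ 20736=0.00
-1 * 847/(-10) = 847/10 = 84.70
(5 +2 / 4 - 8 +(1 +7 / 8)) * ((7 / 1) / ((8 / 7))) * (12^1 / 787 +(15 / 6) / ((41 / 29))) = -28199255 / 4130176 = -6.83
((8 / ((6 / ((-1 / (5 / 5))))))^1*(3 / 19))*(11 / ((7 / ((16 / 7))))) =-704 / 931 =-0.76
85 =85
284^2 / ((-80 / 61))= -307501 / 5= -61500.20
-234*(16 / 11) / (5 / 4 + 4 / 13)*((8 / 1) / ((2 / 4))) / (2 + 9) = -346112 / 1089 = -317.83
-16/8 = -2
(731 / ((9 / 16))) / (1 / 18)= 23392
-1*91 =-91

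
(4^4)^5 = 1099511627776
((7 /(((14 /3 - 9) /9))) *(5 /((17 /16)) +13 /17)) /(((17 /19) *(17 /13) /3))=-1001889 /4913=-203.93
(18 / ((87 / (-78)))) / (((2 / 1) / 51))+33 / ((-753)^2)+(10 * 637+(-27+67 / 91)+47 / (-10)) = 29565215474971 / 4987789170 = 5927.52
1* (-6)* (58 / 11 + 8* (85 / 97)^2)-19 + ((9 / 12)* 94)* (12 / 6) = 5537746 / 103499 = 53.51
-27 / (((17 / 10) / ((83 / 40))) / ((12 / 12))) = -2241 / 68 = -32.96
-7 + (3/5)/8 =-277/40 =-6.92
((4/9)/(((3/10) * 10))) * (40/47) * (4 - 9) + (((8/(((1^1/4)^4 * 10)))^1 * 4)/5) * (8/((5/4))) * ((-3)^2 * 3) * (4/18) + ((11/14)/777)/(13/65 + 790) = 1588442869368437/252501495750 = 6290.83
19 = 19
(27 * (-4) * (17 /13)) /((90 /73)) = -7446 /65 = -114.55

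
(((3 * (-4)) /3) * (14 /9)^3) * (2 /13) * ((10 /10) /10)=-10976 /47385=-0.23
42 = 42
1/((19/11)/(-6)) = -66/19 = -3.47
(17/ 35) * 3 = 51/ 35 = 1.46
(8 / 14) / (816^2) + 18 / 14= 1498177 / 1165248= 1.29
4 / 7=0.57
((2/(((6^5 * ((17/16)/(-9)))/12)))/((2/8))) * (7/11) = -112/1683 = -0.07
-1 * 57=-57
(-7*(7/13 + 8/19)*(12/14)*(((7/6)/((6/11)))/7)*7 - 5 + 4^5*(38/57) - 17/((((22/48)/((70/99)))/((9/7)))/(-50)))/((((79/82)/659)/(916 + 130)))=11916348225513962/7083219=1682335139.65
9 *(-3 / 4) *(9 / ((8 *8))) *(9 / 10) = -2187 / 2560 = -0.85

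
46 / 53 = 0.87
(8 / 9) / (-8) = -1 / 9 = -0.11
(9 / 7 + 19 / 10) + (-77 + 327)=17723 / 70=253.19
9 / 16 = 0.56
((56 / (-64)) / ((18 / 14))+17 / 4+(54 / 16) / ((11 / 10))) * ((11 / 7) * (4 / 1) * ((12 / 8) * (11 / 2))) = 8261 / 24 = 344.21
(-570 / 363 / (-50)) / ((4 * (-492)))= -19 / 1190640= -0.00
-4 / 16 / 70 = -1 / 280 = -0.00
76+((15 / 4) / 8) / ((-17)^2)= 702863 / 9248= 76.00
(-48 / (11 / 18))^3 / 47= -644972544 / 62557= -10310.16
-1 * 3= -3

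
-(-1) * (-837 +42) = -795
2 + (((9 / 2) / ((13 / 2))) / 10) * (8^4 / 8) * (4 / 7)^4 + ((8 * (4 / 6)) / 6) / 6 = 24977018 / 4213755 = 5.93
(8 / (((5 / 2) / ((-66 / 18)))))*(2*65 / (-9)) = 4576 / 27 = 169.48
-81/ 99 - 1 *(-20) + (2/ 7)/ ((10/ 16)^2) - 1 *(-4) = 46033/ 1925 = 23.91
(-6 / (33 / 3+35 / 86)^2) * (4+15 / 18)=-214484 / 962361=-0.22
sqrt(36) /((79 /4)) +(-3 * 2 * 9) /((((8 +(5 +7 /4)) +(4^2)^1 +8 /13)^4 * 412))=17492992783678248 /57581126914159177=0.30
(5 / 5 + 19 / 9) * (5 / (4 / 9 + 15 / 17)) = 340 / 29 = 11.72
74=74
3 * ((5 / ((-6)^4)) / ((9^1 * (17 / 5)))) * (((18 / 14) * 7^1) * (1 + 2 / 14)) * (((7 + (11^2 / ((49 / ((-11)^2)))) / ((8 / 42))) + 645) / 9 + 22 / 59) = 91852625 / 95541768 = 0.96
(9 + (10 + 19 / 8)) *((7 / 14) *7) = 1197 / 16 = 74.81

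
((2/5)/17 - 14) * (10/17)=-2376/289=-8.22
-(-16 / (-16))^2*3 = -3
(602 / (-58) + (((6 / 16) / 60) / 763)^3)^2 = 299916331213936609155435230306304841 / 2783960823290258551371464704000000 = 107.73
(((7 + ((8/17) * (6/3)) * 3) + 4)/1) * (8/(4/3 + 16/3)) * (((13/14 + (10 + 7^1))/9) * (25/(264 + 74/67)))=19759975/6341034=3.12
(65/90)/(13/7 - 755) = -0.00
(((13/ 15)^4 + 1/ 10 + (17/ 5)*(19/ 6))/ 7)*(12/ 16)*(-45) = -289343/ 5250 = -55.11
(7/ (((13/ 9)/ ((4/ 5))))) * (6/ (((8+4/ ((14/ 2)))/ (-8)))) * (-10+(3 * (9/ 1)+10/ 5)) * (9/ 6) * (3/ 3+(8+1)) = -402192/ 65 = -6187.57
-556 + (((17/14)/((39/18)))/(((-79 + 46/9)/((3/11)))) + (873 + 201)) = 518.00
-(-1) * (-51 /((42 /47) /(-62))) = 24769 /7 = 3538.43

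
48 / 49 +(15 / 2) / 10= 339 / 196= 1.73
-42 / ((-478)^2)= -0.00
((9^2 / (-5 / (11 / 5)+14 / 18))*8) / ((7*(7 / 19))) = -304722 / 1813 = -168.08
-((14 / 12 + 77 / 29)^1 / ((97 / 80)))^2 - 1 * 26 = -2559194746 / 71216721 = -35.94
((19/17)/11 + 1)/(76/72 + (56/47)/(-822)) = 23875812/22846351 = 1.05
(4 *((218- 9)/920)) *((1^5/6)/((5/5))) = 209/1380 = 0.15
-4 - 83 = -87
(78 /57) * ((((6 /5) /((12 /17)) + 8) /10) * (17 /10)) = 21437 /9500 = 2.26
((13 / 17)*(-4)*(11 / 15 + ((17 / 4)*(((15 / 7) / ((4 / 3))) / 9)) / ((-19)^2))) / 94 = -5798351 / 242288760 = -0.02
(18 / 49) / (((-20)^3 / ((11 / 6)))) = -33 / 392000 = -0.00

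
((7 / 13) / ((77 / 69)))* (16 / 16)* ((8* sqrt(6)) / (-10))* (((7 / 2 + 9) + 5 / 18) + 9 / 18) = -10994* sqrt(6) / 2145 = -12.55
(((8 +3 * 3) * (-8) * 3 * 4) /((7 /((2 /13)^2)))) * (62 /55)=-404736 /65065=-6.22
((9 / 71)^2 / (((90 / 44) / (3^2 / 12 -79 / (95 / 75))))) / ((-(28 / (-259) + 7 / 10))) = 5717943 / 6991867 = 0.82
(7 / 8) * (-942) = -3297 / 4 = -824.25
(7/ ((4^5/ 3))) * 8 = 0.16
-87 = -87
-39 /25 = -1.56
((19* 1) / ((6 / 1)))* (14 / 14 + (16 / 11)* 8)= 2641 / 66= 40.02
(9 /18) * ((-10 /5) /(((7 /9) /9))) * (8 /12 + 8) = -702 /7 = -100.29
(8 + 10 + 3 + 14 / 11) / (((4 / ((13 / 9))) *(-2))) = -3185 / 792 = -4.02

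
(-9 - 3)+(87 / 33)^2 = -611 / 121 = -5.05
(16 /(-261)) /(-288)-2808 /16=-412249 /2349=-175.50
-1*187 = -187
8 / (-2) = -4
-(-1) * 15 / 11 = 15 / 11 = 1.36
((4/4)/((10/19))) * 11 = 209/10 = 20.90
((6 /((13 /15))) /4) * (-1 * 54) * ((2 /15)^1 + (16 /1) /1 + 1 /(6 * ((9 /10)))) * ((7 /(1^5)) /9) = -15421 /13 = -1186.23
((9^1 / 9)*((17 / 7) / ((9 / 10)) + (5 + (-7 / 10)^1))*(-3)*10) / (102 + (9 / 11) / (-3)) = -48499 / 23499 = -2.06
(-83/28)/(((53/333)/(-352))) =2432232/371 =6555.88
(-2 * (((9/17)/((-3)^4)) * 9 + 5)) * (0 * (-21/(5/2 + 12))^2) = 0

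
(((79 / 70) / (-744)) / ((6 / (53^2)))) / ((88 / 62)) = -221911 / 443520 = -0.50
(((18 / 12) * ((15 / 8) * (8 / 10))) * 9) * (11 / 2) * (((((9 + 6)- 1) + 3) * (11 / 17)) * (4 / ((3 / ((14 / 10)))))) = 22869 / 10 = 2286.90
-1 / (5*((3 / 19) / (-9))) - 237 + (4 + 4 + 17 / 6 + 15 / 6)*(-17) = -6784 / 15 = -452.27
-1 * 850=-850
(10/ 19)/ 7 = 10/ 133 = 0.08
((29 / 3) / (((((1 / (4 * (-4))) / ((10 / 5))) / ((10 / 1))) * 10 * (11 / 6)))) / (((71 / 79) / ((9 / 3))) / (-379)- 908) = 166711488 / 897152905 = 0.19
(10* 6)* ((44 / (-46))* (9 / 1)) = -11880 / 23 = -516.52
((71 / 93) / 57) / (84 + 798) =71 / 4675482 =0.00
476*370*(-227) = -39979240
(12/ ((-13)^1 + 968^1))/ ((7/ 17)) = 204/ 6685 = 0.03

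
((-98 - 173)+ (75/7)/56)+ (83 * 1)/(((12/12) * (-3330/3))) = -58933403/217560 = -270.88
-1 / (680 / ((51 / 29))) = -3 / 1160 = -0.00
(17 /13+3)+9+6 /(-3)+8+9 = 368 /13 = 28.31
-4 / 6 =-2 / 3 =-0.67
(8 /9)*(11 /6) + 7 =233 /27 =8.63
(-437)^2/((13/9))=1718721/13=132209.31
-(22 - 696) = 674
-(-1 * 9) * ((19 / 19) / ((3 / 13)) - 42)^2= 12769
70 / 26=35 / 13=2.69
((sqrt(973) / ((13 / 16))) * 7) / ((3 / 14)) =1568 * sqrt(973) / 39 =1254.12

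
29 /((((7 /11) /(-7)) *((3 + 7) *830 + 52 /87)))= -27753 /722152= -0.04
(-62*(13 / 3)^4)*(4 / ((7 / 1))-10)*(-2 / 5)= -77914408 / 945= -82449.11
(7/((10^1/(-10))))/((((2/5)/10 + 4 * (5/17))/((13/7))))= -5525/517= -10.69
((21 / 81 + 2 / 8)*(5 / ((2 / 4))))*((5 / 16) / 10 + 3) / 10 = 5335 / 3456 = 1.54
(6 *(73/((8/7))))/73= 21/4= 5.25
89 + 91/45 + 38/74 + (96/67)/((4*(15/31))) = 10293853/111555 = 92.28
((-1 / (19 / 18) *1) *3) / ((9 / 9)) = -54 / 19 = -2.84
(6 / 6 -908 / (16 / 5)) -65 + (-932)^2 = 868276.25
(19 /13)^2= 361 /169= 2.14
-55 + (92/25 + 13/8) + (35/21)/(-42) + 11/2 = -557357/12600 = -44.23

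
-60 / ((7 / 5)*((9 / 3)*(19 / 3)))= -300 / 133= -2.26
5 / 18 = 0.28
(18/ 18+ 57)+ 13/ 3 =187/ 3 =62.33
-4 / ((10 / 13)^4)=-28561 / 2500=-11.42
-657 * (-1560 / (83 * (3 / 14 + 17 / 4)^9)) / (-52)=-41700273368334336 / 123679637908935546875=-0.00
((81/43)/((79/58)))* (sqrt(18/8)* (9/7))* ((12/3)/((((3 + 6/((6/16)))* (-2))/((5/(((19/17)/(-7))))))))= 10781910/1226317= 8.79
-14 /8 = -7 /4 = -1.75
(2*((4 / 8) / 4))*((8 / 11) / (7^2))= 2 / 539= 0.00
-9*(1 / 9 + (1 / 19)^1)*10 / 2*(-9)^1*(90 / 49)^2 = 1458000 / 6517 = 223.72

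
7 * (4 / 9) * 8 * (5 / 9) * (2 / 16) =140 / 81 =1.73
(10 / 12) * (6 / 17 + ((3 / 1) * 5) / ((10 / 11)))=955 / 68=14.04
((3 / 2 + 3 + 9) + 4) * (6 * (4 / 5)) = 84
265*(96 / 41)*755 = 19207200 / 41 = 468468.29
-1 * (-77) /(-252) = -11 /36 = -0.31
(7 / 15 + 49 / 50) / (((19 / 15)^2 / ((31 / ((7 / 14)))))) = 20181 / 361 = 55.90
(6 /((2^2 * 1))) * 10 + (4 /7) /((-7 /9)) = 699 /49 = 14.27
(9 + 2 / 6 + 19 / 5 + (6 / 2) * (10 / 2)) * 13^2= 71318 / 15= 4754.53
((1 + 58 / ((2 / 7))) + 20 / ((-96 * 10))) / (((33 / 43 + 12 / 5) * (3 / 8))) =2105065 / 12258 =171.73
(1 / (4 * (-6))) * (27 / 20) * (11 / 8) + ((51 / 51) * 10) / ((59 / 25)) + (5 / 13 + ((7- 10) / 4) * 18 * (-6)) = 83984227 / 981760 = 85.54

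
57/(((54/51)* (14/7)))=323/12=26.92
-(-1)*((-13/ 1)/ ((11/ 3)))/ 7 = -39/ 77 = -0.51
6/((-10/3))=-9/5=-1.80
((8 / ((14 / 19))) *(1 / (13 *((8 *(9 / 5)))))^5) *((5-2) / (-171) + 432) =76946875 / 3771712204775424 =0.00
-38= -38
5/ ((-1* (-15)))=1/ 3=0.33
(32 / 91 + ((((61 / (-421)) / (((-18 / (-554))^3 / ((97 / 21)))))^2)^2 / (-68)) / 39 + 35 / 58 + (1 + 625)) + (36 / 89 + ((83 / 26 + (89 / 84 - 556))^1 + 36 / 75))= -8069776810969406089695076935432913256302953849173 / 147634280836170825707805932374296150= -54660589432642.72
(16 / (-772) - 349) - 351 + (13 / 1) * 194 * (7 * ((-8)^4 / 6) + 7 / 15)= 34891333942 / 2895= 12052274.25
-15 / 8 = -1.88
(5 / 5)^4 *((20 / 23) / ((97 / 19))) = 380 / 2231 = 0.17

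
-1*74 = -74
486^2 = 236196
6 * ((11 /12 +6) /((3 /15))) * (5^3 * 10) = 259375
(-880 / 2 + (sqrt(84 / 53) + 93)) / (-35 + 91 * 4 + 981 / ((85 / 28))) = -29495 / 55433 + 170 * sqrt(1113) / 2937949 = -0.53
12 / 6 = 2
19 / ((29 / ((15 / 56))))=285 / 1624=0.18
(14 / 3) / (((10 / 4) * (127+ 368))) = 28 / 7425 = 0.00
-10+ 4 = -6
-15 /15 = -1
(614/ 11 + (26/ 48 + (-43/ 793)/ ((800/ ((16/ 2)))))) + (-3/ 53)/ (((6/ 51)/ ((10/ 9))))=5161765287/ 92463800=55.82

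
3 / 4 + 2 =11 / 4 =2.75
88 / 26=44 / 13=3.38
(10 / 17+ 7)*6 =774 / 17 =45.53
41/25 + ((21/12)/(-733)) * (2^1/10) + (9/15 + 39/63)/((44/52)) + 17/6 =33376659/5644100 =5.91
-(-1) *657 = 657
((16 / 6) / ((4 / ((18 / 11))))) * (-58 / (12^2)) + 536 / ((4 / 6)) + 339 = 75409 / 66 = 1142.56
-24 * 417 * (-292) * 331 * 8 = 7738345728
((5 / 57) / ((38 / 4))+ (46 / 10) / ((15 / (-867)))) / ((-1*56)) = 7198451 / 1516200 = 4.75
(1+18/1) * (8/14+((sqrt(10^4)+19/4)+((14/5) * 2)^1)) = 2107.51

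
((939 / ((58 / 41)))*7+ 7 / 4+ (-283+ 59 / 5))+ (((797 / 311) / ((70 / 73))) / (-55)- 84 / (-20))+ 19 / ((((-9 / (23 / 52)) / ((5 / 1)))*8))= 284743282905097 / 65001736800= 4380.55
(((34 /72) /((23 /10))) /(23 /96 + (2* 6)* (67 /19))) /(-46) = -12920 /123184527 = -0.00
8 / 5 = 1.60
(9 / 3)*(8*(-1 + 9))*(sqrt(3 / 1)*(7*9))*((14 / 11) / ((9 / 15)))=282240*sqrt(3) / 11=44441.27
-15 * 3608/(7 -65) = 933.10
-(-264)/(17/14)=3696/17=217.41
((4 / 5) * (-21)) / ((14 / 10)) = -12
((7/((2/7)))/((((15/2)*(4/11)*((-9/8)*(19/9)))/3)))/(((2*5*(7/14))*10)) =-539/2375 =-0.23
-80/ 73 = -1.10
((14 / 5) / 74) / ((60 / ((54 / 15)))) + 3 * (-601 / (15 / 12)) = -13342179 / 9250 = -1442.40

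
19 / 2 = 9.50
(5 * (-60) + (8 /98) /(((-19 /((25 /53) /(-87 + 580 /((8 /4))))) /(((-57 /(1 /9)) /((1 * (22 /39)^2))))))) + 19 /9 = -171012047516 /574110999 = -297.87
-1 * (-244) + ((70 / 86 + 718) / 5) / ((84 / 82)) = 1156863 / 3010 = 384.34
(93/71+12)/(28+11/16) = 560/1207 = 0.46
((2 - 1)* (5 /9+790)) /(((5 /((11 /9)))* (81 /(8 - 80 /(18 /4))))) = -1377464 /59049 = -23.33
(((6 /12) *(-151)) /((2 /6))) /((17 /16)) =-3624 /17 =-213.18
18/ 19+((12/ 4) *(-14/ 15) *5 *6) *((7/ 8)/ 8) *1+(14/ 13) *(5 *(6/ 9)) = -55135/ 11856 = -4.65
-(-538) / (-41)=-538 / 41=-13.12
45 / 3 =15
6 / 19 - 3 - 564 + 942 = 7131 / 19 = 375.32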